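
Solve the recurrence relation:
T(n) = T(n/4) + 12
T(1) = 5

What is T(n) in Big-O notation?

Each step divides n by 4 and adds 12. After log_4(n) steps we reach T(1)=5. So T(n) = 12·log_4(n) + 5 = O(log n).

Answer: O(log n)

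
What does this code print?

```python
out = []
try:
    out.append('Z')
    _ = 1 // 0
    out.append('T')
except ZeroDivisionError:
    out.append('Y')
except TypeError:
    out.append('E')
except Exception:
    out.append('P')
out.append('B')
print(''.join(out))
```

Execution trace: 'Z' (try body) → 'Y' (except ZeroDivisionError) → 'B' (after the try/except). Output: ZYB

Answer: ZYB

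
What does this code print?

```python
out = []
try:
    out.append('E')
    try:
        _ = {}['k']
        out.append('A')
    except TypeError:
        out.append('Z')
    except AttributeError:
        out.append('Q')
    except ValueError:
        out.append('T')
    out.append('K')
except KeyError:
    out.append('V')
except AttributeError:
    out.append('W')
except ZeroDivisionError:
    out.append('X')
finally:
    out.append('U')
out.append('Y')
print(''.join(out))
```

Execution trace: 'E' (try body) → 'V' (except KeyError) → 'U' (finally) → 'Y' (after the try/except). Output: EVUY

Answer: EVUY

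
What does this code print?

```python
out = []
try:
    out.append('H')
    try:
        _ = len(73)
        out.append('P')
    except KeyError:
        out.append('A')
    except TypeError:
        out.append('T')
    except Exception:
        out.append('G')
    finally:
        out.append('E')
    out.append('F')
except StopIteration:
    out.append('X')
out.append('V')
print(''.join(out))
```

Execution trace: 'H' (try body) → 'T' (inner except TypeError) → 'E' (inner finally) → 'F' (try body, no exception) → 'V' (after the try/except). Output: HTEFV

Answer: HTEFV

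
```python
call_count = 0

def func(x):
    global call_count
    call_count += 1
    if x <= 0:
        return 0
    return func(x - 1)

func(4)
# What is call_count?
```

Linear recursion stepping by 1: 5 calls from x=4 down to ≤0.

Answer: 5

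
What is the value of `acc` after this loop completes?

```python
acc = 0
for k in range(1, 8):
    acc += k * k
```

Sum of squares 1² to 7² = 140
`acc` takes the values: 0 → 1 → 5 → 14 → 30 → 55 → 91 → 140

Answer: 140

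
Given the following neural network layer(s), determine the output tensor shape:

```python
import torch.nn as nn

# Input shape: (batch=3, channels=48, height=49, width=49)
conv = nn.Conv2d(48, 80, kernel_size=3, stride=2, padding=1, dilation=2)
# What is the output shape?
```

Input: (3, 48, 49, 49) -> Output: (3, 80, 24, 24)

Answer: (3, 80, 24, 24)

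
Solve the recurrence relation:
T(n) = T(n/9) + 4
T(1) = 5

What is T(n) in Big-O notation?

Each step divides n by 9 and adds 4. After log_9(n) steps we reach T(1)=5. So T(n) = 4·log_9(n) + 5 = O(log n).

Answer: O(log n)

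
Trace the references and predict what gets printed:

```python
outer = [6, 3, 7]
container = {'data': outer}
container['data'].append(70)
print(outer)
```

Key concept: dict holds reference to list.
Step by step:
`outer = [6, 3, 7]` → outer = [6, 3, 7]
`container = {'data': outer}` → container = {'data': [6, 3, 7]}
`container['data'].append(70)` → outer = [6, 3, 7, 70]; container = {'data': [6, 3, 7, 70]}
`print(outer)` → prints [6, 3, 7, 70]

Answer: [6, 3, 7, 70]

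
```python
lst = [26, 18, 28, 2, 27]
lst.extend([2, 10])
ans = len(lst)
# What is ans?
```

Trace:
`lst = [26, 18, 28, 2, 27]` → lst = [26, 18, 28, 2, 27]
`lst.extend([2, 10])` → lst = [26, 18, 28, 2, 27, 2, 10]
`ans = len(lst)` → ans = 7
So ans = 7

Answer: 7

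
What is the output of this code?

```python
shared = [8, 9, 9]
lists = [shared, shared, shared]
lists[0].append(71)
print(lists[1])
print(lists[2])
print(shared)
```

Key concept: list of same reference.
Step by step:
`shared = [8, 9, 9]` → shared = [8, 9, 9]
`lists = [shared, shared, shared]` → lists = [[8, 9, 9], [8, 9, 9], [8, 9, 9]]
`lists[0].append(71)` → shared = [8, 9, 9, 71]; lists = [[8, 9, 9, 71], [8, 9, 9, 71], [8, 9, 9, 71]]
`print(lists[1])` → prints [8, 9, 9, 71]
`print(lists[2])` → prints [8, 9, 9, 71]
`print(shared)` → prints [8, 9, 9, 71]

Answer:
[8, 9, 9, 71]
[8, 9, 9, 71]
[8, 9, 9, 71]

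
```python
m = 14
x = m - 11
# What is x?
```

Trace:
`m = 14` → m = 14
`x = m - 11` → x = 3
So x = 3

Answer: 3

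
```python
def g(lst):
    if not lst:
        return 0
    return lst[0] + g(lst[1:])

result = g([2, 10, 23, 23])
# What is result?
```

2 + 10 + 23 + 23 + 0 = 58

Answer: 58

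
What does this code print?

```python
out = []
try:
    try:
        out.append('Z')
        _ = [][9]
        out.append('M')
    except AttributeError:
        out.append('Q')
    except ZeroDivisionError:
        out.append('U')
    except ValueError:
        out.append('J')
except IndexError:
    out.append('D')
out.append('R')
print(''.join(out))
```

Execution trace: 'Z' (try body) → 'D' (outer except IndexError) → 'R' (after the try/except). Output: ZDR

Answer: ZDR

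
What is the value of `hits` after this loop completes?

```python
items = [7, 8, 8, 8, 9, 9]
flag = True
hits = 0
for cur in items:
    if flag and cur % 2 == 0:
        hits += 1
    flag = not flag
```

Count even values at even positions
`hits` takes the values: 0 → 1

Answer: 1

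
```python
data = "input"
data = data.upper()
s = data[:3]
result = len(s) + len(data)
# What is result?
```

Trace:
`data = "input"` → data = 'input'
`data = data.upper()` → data = 'INPUT'
`s = data[:3]` → s = 'INP'
`result = len(s) + len(data)` → result = 8
So result = 8

Answer: 8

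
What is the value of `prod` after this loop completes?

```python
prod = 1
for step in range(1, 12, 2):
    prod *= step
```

Product of 1, 3, 5, ... up to 11
`prod` takes the values: 1 → 3 → 15 → 105 → 945 → 10395

Answer: 10395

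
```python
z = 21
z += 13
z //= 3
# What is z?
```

Trace:
`z = 21` → z = 21
`z += 13` → z = 34
`z //= 3` → z = 11
So z = 11

Answer: 11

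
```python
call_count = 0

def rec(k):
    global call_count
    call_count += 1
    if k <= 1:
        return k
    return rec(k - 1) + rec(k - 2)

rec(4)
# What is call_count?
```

Calls(k) = 1 + Calls(k-1) + Calls(k-2); Calls(0)=Calls(1)=1. For k=4 this gives 9.

Answer: 9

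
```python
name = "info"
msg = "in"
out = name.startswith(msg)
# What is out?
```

Trace:
`name = "info"` → name = 'info'
`msg = "in"` → msg = 'in'
`out = name.startswith(msg)` → out = True
So out = True

Answer: True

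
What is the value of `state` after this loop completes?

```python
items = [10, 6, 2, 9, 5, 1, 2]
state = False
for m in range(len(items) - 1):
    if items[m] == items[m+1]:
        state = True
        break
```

Check consecutive duplicates in [10, 6, 2, 9, 5, 1, 2]
`state` takes the values: False

Answer: False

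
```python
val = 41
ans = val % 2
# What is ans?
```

Trace:
`val = 41` → val = 41
`ans = val % 2` → ans = 1
So ans = 1

Answer: 1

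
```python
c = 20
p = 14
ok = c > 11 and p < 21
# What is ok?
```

Trace:
`c = 20` → c = 20
`p = 14` → p = 14
`ok = c > 11 and p < 21` → ok = True
So ok = True

Answer: True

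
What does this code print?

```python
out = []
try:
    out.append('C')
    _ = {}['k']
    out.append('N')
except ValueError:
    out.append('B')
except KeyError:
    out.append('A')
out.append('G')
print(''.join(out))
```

Execution trace: 'C' (try body) → 'A' (except KeyError) → 'G' (after the try/except). Output: CAG

Answer: CAG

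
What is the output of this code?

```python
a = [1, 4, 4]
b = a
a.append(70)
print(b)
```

Key concept: basic list aliasing.
Step by step:
`a = [1, 4, 4]` → a = [1, 4, 4]
`b = a` → b = [1, 4, 4] (same object as a)
`a.append(70)` → a = [1, 4, 4, 70] (same object as b); b = [1, 4, 4, 70] (same object as a)
`print(b)` → prints [1, 4, 4, 70]

Answer: [1, 4, 4, 70]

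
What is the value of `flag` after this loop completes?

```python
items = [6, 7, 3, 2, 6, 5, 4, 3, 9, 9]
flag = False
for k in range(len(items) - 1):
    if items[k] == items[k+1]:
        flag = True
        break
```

Check consecutive duplicates in [6, 7, 3, 2, 6, 5, 4, 3, 9, 9]
`flag` takes the values: False → True

Answer: True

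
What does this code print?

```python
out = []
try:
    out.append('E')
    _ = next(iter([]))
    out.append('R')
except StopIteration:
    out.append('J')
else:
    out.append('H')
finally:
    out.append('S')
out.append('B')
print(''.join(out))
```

Execution trace: 'E' (try body) → 'J' (except StopIteration) → 'S' (finally) → 'B' (after the try/except). Output: EJSB

Answer: EJSB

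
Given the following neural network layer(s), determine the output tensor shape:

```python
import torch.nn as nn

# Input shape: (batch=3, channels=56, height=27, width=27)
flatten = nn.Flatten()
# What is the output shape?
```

Input: (3, 56, 27, 27) -> Output: (3, 40824)

Answer: (3, 40824)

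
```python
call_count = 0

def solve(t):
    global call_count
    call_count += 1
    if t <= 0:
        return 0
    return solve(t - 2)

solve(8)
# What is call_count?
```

Linear recursion stepping by 2: 5 calls from t=8 down to ≤0.

Answer: 5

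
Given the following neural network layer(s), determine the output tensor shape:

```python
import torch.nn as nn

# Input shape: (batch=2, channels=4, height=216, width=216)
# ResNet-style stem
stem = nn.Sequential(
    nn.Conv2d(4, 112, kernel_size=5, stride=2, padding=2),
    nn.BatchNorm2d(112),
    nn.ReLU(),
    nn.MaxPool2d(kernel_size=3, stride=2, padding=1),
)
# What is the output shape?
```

Input: (2, 4, 216, 216) -> after Conv2d 5x5 stride=2: (2, 112, 108, 108) -> Output: (2, 112, 54, 54)

Answer: (2, 112, 54, 54)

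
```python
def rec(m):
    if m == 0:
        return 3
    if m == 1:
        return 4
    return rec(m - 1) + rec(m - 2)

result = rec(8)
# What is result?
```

Build up from base cases: rec(0)=3, rec(1)=4, rec(2)=7, rec(3)=11, rec(4)=18, rec(5)=29, rec(6)=47, ..., rec(8)=123

Answer: 123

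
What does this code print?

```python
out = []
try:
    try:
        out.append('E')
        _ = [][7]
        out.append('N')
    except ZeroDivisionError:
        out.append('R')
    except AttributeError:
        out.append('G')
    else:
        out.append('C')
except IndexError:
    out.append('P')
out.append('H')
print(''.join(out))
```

Execution trace: 'E' (try body) → 'P' (outer except IndexError) → 'H' (after the try/except). Output: EPH

Answer: EPH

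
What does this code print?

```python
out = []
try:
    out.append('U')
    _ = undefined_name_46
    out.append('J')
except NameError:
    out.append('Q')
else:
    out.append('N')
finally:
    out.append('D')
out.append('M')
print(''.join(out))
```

Execution trace: 'U' (try body) → 'Q' (except NameError) → 'D' (finally) → 'M' (after the try/except). Output: UQDM

Answer: UQDM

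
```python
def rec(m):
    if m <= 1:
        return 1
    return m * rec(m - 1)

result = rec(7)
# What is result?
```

rec(7) = 7 * 6 * 5 * 4 * 3 * 2 * 1 = 5040

Answer: 5040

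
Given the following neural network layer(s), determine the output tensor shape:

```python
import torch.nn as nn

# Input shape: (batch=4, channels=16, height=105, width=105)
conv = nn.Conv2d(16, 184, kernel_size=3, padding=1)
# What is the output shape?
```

Input: (4, 16, 105, 105) -> Output: (4, 184, 105, 105)

Answer: (4, 184, 105, 105)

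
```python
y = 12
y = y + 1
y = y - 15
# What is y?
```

Trace:
`y = 12` → y = 12
`y = y + 1` → y = 13
`y = y - 15` → y = -2
So y = -2

Answer: -2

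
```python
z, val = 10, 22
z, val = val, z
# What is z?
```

Trace:
`z, val = 10, 22` → z = 10; val = 22
`z, val = val, z` → z = 22; val = 10
So z = 22

Answer: 22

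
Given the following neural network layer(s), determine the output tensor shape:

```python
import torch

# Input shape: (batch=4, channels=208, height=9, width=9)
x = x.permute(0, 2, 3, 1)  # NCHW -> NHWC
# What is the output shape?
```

Input: (4, 208, 9, 9) -> Output: (4, 9, 9, 208)

Answer: (4, 9, 9, 208)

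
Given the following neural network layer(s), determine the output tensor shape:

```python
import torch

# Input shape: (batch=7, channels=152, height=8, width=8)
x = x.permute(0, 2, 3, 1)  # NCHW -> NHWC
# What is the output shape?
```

Input: (7, 152, 8, 8) -> Output: (7, 8, 8, 152)

Answer: (7, 8, 8, 152)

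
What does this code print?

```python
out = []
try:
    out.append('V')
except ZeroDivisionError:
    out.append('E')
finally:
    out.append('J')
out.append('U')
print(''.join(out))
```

Execution trace: 'V' (try body, no exception) → 'J' (finally) → 'U' (after the try/except). Output: VJU

Answer: VJU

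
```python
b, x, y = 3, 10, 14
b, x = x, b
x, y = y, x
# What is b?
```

Trace:
`b, x, y = 3, 10, 14` → b = 3; x = 10; y = 14
`b, x = x, b` → b = 10; x = 3
`x, y = y, x` → x = 14; y = 3
So b = 10

Answer: 10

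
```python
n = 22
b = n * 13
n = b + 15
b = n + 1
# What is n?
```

Trace:
`n = 22` → n = 22
`b = n * 13` → b = 286
`n = b + 15` → n = 301
`b = n + 1` → b = 302
So n = 301

Answer: 301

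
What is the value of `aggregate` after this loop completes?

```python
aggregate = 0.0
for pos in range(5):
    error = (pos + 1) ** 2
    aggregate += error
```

Sum of squared losses 1² + 2² + ... + 5²
`aggregate` takes the values: 0.0 → 1.0 → 5.0 → 14.0 → 30.0 → 55.0

Answer: 55.0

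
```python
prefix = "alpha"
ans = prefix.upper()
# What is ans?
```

Trace:
`prefix = "alpha"` → prefix = 'alpha'
`ans = prefix.upper()` → ans = 'ALPHA'
So ans = 'ALPHA'

Answer: 'ALPHA'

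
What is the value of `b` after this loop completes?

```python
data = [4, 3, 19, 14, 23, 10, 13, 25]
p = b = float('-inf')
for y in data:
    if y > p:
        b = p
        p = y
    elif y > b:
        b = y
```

Second largest (with repeats) in [4, 3, 19, 14, 23, 10, 13, 25]
`b` takes the values: -inf → 3 → 4 → 14 → 19 → 23

Answer: 23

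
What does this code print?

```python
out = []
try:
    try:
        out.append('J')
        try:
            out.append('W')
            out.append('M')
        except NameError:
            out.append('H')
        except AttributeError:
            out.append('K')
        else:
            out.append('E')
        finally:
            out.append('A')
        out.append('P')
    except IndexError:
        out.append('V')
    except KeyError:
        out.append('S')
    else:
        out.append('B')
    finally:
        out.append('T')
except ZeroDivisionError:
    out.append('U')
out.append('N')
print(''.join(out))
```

Execution trace: 'J' (try body) → 'W' (inner try body) → 'M' (inner try body, no exception) → 'E' (inner else) → 'A' (inner finally) → 'P' (try body, no exception) → 'B' (else) → 'T' (finally) → 'N' (after the try/except). Output: JWMEAPBTN

Answer: JWMEAPBTN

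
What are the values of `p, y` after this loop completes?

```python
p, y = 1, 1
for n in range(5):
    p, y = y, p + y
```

Fibonacci: after 5 iterations
`p, y` takes the values: (1, 1) → (1, 2) → (2, 3) → (3, 5) → (5, 8) → (8, 13)

Answer: 8, 13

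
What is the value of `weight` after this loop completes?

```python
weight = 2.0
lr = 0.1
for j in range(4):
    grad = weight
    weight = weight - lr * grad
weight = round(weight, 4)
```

Gradient descent: w = 2.0 * (1 - 0.1)^4
`weight` takes the values: 2.0 → 1.8 → 1.62 → 1.458 → 1.3122

Answer: 1.3122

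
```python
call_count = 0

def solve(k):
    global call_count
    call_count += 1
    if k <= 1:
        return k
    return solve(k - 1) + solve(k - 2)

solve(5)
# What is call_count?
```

Calls(k) = 1 + Calls(k-1) + Calls(k-2); Calls(0)=Calls(1)=1. For k=5 this gives 15.

Answer: 15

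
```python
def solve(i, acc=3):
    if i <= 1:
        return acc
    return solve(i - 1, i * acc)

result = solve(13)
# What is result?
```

Accumulator trace (n, acc): (13, 3) -> (12, 39) -> (11, 468) -> (10, 5148) -> (9, 51480) -> (8, 463320) -> (7, 3706560) -> (6, 25945920) -> (5, 155675520) -> (4, 778377600) -> (3, 3113510400) -> (2, 9340531200) -> (1, 18681062400) -> return 18681062400

Answer: 18681062400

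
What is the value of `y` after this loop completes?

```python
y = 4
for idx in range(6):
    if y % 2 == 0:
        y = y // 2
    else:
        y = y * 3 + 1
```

Collatz-style transformation from 4
`y` takes the values: 4 → 2 → 1 → 4 → 2 → 1 → 4

Answer: 4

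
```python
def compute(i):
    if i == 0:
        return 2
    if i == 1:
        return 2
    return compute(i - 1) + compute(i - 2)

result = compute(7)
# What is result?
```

Build up from base cases: compute(0)=2, compute(1)=2, compute(2)=4, compute(3)=6, compute(4)=10, compute(5)=16, compute(6)=26, ..., compute(7)=42

Answer: 42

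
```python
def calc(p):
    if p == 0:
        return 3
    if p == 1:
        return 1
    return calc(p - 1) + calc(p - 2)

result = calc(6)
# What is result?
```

Build up from base cases: calc(0)=3, calc(1)=1, calc(2)=4, calc(3)=5, calc(4)=9, calc(5)=14, calc(6)=23

Answer: 23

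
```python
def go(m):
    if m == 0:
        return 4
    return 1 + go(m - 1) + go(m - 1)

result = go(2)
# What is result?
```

go(m) = 1 + 2·go(m-1), go(0)=4. Closed form: (4+1)·2^2 - 1 = 19.

Answer: 19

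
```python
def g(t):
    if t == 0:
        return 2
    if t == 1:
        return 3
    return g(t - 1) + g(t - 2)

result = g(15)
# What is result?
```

Build up from base cases: g(0)=2, g(1)=3, g(2)=5, g(3)=8, g(4)=13, g(5)=21, g(6)=34, ..., g(15)=2584

Answer: 2584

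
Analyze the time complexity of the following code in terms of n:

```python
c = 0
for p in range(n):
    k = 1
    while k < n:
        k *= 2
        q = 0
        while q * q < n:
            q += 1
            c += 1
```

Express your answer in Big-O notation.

Each loop level contributes: n × log n × √n. Multiplying the contributions gives O(n√n log n).

Answer: O(n√n log n)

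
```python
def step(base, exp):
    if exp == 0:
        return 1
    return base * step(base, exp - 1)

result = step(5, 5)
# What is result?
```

step(5, 5) = 5 * 5 * 5 * 5 * 5 = 3125

Answer: 3125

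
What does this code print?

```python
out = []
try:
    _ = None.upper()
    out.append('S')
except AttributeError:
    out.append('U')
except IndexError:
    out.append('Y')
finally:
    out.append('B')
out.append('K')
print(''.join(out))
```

Execution trace: 'U' (except AttributeError) → 'B' (finally) → 'K' (after the try/except). Output: UBK

Answer: UBK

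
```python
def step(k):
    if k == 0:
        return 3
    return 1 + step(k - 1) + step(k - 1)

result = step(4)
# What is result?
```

step(k) = 1 + 2·step(k-1), step(0)=3. Closed form: (3+1)·2^4 - 1 = 63.

Answer: 63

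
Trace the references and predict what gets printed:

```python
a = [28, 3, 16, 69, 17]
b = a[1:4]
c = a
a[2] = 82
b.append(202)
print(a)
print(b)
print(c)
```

Key concept: slice vs alias.
Step by step:
`a = [28, 3, 16, 69, 17]` → a = [28, 3, 16, 69, 17]
`b = a[1:4]` → b = [3, 16, 69]
`c = a` → c = [28, 3, 16, 69, 17] (same object as a)
`a[2] = 82` → a = [28, 3, 82, 69, 17] (same object as c); c = [28, 3, 82, 69, 17] (same object as a)
`b.append(202)` → b = [3, 16, 69, 202]
`print(a)` → prints [28, 3, 82, 69, 17]
`print(b)` → prints [3, 16, 69, 202]
`print(c)` → prints [28, 3, 82, 69, 17]

Answer:
[28, 3, 82, 69, 17]
[3, 16, 69, 202]
[28, 3, 82, 69, 17]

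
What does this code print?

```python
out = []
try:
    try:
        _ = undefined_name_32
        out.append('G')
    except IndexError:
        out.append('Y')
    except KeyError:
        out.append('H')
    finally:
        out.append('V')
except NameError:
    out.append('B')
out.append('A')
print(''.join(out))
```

Execution trace: 'V' (inner finally) → 'B' (outer except NameError) → 'A' (after the try/except). Output: VBA

Answer: VBA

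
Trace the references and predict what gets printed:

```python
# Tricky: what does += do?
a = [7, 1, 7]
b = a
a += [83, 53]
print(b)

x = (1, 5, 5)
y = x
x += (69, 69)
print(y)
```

Key concept: += behavior differs for mutable vs immutable.
Step by step:
`a = [7, 1, 7]` → a = [7, 1, 7]
`b = a` → b = [7, 1, 7] (same object as a)
`a += [83, 53]` → a = [7, 1, 7, 83, 53] (same object as b); b = [7, 1, 7, 83, 53] (same object as a)
`print(b)` → prints [7, 1, 7, 83, 53]
`x = (1, 5, 5)` → x = (1, 5, 5)
`y = x` → y = (1, 5, 5)
`x += (69, 69)` → x = (1, 5, 5, 69, 69)
`print(y)` → prints (1, 5, 5)

Answer:
[7, 1, 7, 83, 53]
(1, 5, 5)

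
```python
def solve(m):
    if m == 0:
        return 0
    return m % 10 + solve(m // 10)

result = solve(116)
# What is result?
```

Sum of digits of 116: 6 + 1 + 1 = 8

Answer: 8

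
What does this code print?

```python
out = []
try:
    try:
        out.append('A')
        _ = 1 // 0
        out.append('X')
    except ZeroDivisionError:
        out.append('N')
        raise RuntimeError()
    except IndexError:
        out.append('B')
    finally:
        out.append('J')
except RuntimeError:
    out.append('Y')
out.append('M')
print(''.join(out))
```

Execution trace: 'A' (try body) → 'N' (except ZeroDivisionError) → 'J' (finally) → 'Y' (outer except RuntimeError) → 'M' (after the try/except). Output: ANJYM

Answer: ANJYM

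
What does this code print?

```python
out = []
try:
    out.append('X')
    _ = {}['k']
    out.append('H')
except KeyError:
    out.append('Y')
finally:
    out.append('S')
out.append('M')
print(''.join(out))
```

Execution trace: 'X' (try body) → 'Y' (except KeyError) → 'S' (finally) → 'M' (after the try/except). Output: XYSM

Answer: XYSM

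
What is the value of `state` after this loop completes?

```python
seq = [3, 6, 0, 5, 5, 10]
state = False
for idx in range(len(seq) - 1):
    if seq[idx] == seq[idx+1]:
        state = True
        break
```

Check consecutive duplicates in [3, 6, 0, 5, 5, 10]
`state` takes the values: False → True

Answer: True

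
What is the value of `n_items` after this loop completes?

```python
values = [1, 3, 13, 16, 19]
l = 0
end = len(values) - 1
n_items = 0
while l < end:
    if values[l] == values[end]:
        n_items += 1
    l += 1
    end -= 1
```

Count matching pairs from ends
`n_items` takes the values: 0

Answer: 0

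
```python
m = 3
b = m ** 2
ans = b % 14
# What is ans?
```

Trace:
`m = 3` → m = 3
`b = m ** 2` → b = 9
`ans = b % 14` → ans = 9
So ans = 9

Answer: 9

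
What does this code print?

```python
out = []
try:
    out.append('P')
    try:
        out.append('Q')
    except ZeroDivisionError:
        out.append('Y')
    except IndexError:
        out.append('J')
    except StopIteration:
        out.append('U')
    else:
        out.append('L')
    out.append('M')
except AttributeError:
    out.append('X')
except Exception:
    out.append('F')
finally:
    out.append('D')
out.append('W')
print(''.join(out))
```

Execution trace: 'P' (try body) → 'Q' (inner try body, no exception) → 'L' (inner else) → 'M' (try body, no exception) → 'D' (finally) → 'W' (after the try/except). Output: PQLMDW

Answer: PQLMDW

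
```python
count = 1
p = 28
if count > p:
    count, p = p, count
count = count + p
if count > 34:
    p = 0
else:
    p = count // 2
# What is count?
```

Trace:
`count = 1` → count = 1
`p = 28` → p = 28
`if count > p: ...` → count > p is False → no variable changes
`count = count + p` → count = 29
`if count > 34: ...` → count > 34 is False, take else branch → p = 14
So count = 29

Answer: 29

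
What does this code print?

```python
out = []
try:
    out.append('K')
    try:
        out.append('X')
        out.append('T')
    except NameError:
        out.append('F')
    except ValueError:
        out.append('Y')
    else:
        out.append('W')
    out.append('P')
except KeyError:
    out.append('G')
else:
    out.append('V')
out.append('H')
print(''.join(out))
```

Execution trace: 'K' (try body) → 'X' (inner try body) → 'T' (inner try body, no exception) → 'W' (inner else) → 'P' (try body, no exception) → 'V' (else) → 'H' (after the try/except). Output: KXTWPVH

Answer: KXTWPVH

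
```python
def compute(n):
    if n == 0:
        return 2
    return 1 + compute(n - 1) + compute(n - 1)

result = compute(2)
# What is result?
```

compute(n) = 1 + 2·compute(n-1), compute(0)=2. Closed form: (2+1)·2^2 - 1 = 11.

Answer: 11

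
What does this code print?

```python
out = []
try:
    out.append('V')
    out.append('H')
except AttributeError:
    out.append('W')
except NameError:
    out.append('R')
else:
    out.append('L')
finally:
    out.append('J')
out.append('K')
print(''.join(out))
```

Execution trace: 'V' (try body) → 'H' (try body, no exception) → 'L' (else) → 'J' (finally) → 'K' (after the try/except). Output: VHLJK

Answer: VHLJK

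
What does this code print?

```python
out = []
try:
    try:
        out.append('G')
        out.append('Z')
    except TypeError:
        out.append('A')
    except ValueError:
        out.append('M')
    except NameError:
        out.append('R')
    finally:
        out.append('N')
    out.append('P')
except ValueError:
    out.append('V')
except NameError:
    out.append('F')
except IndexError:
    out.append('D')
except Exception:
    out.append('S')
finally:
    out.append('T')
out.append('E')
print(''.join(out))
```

Execution trace: 'G' (inner try body) → 'Z' (inner try body, no exception) → 'N' (inner finally) → 'P' (try body, no exception) → 'T' (finally) → 'E' (after the try/except). Output: GZNPTE

Answer: GZNPTE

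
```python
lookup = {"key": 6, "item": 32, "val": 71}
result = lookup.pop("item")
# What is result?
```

Trace:
`lookup = {"key": 6, "item": 32, "val": 71}` → lookup = {'key': 6, 'item': 32, 'val': 71}
`result = lookup.pop("item")` → lookup = {'key': 6, 'val': 71}; result = 32
So result = 32

Answer: 32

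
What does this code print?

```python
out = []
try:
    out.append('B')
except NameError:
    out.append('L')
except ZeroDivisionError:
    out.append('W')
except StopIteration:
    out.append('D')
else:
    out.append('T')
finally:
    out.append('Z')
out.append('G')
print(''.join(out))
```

Execution trace: 'B' (try body, no exception) → 'T' (else) → 'Z' (finally) → 'G' (after the try/except). Output: BTZG

Answer: BTZG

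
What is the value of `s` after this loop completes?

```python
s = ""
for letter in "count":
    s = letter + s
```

Reverse 'count'
`s` takes the values: "" → "c" → "oc" → "uoc" → "nuoc" → "tnuoc"

Answer: "tnuoc"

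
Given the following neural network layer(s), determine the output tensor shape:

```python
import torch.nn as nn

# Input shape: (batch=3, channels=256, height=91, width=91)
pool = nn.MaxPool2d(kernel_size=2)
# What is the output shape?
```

Input: (3, 256, 91, 91) -> Output: (3, 256, 45, 45)

Answer: (3, 256, 45, 45)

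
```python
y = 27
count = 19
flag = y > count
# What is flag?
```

Trace:
`y = 27` → y = 27
`count = 19` → count = 19
`flag = y > count` → flag = True
So flag = True

Answer: True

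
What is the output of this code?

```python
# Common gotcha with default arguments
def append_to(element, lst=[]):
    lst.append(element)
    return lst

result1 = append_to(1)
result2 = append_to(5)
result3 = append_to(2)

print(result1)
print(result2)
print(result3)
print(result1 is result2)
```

Key concept: mutable default argument gotcha.
Step by step:
`result1 = append_to(1)` → result1 = [1]
`result2 = append_to(5)` → result1 = [1, 5] (same object as result2); result2 = [1, 5] (same object as result1)
`result3 = append_to(2)` → result1 = [1, 5, 2] (same object as result2, result3); result2 = [1, 5, 2] (same object as result1, result3); result3 = [1, 5, 2] (same object as result1, result2)
`print(result1)` → prints [1, 5, 2]
`print(result2)` → prints [1, 5, 2]
`print(result3)` → prints [1, 5, 2]
`print(result1 is result2)` → prints True

Answer:
[1, 5, 2]
[1, 5, 2]
[1, 5, 2]
True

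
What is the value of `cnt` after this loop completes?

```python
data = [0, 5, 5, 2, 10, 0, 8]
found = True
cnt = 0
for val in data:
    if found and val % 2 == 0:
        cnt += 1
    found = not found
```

Count even values at even positions
`cnt` takes the values: 0 → 1 → 2 → 3

Answer: 3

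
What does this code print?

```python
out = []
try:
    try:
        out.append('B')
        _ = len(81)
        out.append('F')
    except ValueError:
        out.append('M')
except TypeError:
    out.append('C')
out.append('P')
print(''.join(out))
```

Execution trace: 'B' (try body) → 'C' (outer except TypeError) → 'P' (after the try/except). Output: BCP

Answer: BCP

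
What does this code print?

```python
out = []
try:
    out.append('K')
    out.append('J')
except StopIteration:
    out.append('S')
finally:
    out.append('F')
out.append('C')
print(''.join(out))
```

Execution trace: 'K' (try body) → 'J' (try body, no exception) → 'F' (finally) → 'C' (after the try/except). Output: KJFC

Answer: KJFC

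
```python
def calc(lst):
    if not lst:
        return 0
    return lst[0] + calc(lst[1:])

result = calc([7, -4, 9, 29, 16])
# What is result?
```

7 + (-4) + 9 + 29 + 16 + 0 = 57

Answer: 57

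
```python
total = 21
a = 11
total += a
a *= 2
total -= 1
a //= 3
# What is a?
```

Trace:
`total = 21` → total = 21
`a = 11` → a = 11
`total += a` → total = 32
`a *= 2` → a = 22
`total -= 1` → total = 31
`a //= 3` → a = 7
So a = 7

Answer: 7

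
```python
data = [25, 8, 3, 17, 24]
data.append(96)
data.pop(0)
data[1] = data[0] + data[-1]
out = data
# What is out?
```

Trace:
`data = [25, 8, 3, 17, 24]` → data = [25, 8, 3, 17, 24]
`data.append(96)` → data = [25, 8, 3, 17, 24, 96]
`data.pop(0)` → data = [8, 3, 17, 24, 96]
`data[1] = data[0] + data[-1]` → data = [8, 104, 17, 24, 96]
`out = data` → out = [8, 104, 17, 24, 96]
So out = [8, 104, 17, 24, 96]

Answer: [8, 104, 17, 24, 96]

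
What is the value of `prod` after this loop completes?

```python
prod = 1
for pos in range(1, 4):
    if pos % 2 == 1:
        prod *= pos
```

Product of odd numbers 1 to 3
`prod` takes the values: 1 → 3

Answer: 3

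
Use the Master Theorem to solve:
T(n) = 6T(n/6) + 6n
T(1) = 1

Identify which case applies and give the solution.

a=6, b=6, f(n)=6n. log_6(6) = 1. Since c=1 = 1, Case 2 applies: T(n) = Θ(n^log_b(a) · log n) = O(n log n).

Answer: O(n log n) - Case 2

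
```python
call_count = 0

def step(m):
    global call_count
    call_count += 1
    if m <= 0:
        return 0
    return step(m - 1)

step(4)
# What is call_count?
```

Linear recursion stepping by 1: 5 calls from m=4 down to ≤0.

Answer: 5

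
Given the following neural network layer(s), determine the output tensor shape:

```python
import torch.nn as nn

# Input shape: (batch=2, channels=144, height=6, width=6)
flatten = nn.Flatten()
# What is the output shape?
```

Input: (2, 144, 6, 6) -> Output: (2, 5184)

Answer: (2, 5184)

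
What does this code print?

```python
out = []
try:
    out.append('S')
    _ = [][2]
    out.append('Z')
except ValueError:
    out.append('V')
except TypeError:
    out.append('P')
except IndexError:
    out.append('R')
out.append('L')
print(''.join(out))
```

Execution trace: 'S' (try body) → 'R' (except IndexError) → 'L' (after the try/except). Output: SRL

Answer: SRL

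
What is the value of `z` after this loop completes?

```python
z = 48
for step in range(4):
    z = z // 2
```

Halve 4 times: 48 // 2^4 = 3
`z` takes the values: 48 → 24 → 12 → 6 → 3

Answer: 3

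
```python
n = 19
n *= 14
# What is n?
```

Trace:
`n = 19` → n = 19
`n *= 14` → n = 266
So n = 266

Answer: 266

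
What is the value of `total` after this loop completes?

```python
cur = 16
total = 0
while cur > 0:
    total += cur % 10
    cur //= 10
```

Sum digits of 16
`total` takes the values: 0 → 6 → 7

Answer: 7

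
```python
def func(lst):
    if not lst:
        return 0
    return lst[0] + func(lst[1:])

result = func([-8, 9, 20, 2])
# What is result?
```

(-8) + 9 + 20 + 2 + 0 = 23

Answer: 23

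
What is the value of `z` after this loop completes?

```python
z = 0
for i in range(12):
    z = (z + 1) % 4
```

Increment mod 4, 12 times = 0
`z` takes the values: 0 → 1 → 2 → 3 → 0 → 1 → 2 → 3 → 0 → 1 → 2 → 3 → 0

Answer: 0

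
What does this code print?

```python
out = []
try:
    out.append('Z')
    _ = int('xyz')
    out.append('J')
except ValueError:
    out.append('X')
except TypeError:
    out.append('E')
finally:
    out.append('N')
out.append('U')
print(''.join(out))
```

Execution trace: 'Z' (try body) → 'X' (except ValueError) → 'N' (finally) → 'U' (after the try/except). Output: ZXNU

Answer: ZXNU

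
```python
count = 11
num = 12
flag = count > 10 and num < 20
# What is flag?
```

Trace:
`count = 11` → count = 11
`num = 12` → num = 12
`flag = count > 10 and num < 20` → flag = True
So flag = True

Answer: True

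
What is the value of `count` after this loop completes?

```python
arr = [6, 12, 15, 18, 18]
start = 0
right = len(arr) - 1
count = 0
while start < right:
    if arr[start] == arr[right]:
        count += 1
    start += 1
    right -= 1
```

Count matching pairs from ends
`count` takes the values: 0

Answer: 0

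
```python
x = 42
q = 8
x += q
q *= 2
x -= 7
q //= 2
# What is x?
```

Trace:
`x = 42` → x = 42
`q = 8` → q = 8
`x += q` → x = 50
`q *= 2` → q = 16
`x -= 7` → x = 43
`q //= 2` → q = 8
So x = 43

Answer: 43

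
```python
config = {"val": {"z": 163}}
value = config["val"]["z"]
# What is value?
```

Trace:
`config = {"val": {"z": 163}}` → config = {'val': {'z': 163}}
`value = config["val"]["z"]` → value = 163
So value = 163

Answer: 163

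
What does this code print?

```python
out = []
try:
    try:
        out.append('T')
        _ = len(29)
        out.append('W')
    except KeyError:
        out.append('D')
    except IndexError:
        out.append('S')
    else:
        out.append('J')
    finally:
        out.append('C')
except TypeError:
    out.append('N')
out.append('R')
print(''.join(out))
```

Execution trace: 'T' (try body) → 'C' (finally) → 'N' (outer except TypeError) → 'R' (after the try/except). Output: TCNR

Answer: TCNR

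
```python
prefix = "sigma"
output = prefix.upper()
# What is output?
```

Trace:
`prefix = "sigma"` → prefix = 'sigma'
`output = prefix.upper()` → output = 'SIGMA'
So output = 'SIGMA'

Answer: 'SIGMA'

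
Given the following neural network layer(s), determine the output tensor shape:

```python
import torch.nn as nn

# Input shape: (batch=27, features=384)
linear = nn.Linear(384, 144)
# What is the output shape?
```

Input: (27, 384) -> Output: (27, 144)

Answer: (27, 144)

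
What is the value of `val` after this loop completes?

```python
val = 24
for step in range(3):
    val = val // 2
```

Halve 3 times: 24 // 2^3 = 3
`val` takes the values: 24 → 12 → 6 → 3

Answer: 3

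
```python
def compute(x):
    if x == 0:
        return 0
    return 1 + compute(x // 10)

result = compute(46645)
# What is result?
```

Count of digits of 46645: 5

Answer: 5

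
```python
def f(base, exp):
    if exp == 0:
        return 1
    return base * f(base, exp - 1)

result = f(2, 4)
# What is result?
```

f(2, 4) = 2 * 2 * 2 * 2 = 16

Answer: 16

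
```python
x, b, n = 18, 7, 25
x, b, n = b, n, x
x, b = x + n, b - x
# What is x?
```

Trace:
`x, b, n = 18, 7, 25` → x = 18; b = 7; n = 25
`x, b, n = b, n, x` → x = 7; b = 25; n = 18
`x, b = x + n, b - x` → x = 25; b = 18
So x = 25

Answer: 25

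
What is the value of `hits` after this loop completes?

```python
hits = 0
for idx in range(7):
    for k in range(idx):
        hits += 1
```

Triangle number: 0+1+2+...+6
`hits` takes the values: 0 → 1 → 2 → 3 → 4 → 5 → 6 → 7 → 8 → 9 → 10 → 11 → 12 → 13 → 14 → 15 → 16 → 17 → 18 → 19 → 20 → 21

Answer: 21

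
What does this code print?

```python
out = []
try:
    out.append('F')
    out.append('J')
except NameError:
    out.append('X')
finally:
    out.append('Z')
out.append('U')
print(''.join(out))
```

Execution trace: 'F' (try body) → 'J' (try body, no exception) → 'Z' (finally) → 'U' (after the try/except). Output: FJZU

Answer: FJZU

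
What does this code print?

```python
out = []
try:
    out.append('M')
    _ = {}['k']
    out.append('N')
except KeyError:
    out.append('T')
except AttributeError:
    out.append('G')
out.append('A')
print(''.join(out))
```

Execution trace: 'M' (try body) → 'T' (except KeyError) → 'A' (after the try/except). Output: MTA

Answer: MTA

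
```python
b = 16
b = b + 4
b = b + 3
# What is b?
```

Trace:
`b = 16` → b = 16
`b = b + 4` → b = 20
`b = b + 3` → b = 23
So b = 23

Answer: 23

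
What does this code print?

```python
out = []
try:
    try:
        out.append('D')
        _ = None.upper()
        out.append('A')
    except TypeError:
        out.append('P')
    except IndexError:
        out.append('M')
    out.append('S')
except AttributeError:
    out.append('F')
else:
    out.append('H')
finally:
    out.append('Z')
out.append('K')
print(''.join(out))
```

Execution trace: 'D' (inner try body) → 'F' (except AttributeError) → 'Z' (finally) → 'K' (after the try/except). Output: DFZK

Answer: DFZK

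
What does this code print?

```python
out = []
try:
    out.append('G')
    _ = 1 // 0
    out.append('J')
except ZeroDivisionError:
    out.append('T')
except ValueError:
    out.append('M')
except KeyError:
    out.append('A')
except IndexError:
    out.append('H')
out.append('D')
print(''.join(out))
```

Execution trace: 'G' (try body) → 'T' (except ZeroDivisionError) → 'D' (after the try/except). Output: GTD

Answer: GTD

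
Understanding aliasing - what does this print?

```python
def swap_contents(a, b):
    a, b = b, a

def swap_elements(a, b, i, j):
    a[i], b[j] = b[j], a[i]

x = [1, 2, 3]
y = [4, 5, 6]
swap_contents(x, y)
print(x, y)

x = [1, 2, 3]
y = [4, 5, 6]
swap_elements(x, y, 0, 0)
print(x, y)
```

Key concept: parameter rebinding vs mutation.
Step by step:
`x = [1, 2, 3]` → x = [1, 2, 3]
`y = [4, 5, 6]` → y = [4, 5, 6]
`swap_contents(x, y)` → no visible change to tracked variables
`print(x, y)` → prints [1, 2, 3] [4, 5, 6]
`x = [1, 2, 3]` → x = [1, 2, 3]
`y = [4, 5, 6]` → y = [4, 5, 6]
`swap_elements(x, y, 0, 0)` → x = [4, 2, 3]; y = [1, 5, 6]
`print(x, y)` → prints [4, 2, 3] [1, 5, 6]

Answer:
[1, 2, 3] [4, 5, 6]
[4, 2, 3] [1, 5, 6]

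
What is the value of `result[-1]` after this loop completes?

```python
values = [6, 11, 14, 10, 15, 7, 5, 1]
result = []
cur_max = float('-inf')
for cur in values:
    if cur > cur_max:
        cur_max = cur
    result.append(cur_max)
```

Running max ends at 15
`result` takes the values: [] → [6] → [6, 11] → [6, 11, 14] → [6, 11, 14, 14] → [6, 11, 14, 14, 15] → [6, 11, 14, 14, 15, 15] → [6, 11, 14, 14, 15, 15, 15] → [6, 11, 14, 14, 15, 15, 15, 15]
So `result[-1]` = 15

Answer: 15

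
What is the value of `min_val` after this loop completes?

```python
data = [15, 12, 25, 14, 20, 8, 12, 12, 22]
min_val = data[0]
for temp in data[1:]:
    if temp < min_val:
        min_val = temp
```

Minimum of [15, 12, 25, 14, 20, 8, 12, 12, 22]
`min_val` takes the values: 15 → 12 → 8

Answer: 8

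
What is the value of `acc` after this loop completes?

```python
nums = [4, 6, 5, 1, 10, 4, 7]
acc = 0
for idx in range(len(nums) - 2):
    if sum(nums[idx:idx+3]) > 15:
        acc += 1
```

Count windows with sum > 15
`acc` takes the values: 0 → 1 → 2

Answer: 2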